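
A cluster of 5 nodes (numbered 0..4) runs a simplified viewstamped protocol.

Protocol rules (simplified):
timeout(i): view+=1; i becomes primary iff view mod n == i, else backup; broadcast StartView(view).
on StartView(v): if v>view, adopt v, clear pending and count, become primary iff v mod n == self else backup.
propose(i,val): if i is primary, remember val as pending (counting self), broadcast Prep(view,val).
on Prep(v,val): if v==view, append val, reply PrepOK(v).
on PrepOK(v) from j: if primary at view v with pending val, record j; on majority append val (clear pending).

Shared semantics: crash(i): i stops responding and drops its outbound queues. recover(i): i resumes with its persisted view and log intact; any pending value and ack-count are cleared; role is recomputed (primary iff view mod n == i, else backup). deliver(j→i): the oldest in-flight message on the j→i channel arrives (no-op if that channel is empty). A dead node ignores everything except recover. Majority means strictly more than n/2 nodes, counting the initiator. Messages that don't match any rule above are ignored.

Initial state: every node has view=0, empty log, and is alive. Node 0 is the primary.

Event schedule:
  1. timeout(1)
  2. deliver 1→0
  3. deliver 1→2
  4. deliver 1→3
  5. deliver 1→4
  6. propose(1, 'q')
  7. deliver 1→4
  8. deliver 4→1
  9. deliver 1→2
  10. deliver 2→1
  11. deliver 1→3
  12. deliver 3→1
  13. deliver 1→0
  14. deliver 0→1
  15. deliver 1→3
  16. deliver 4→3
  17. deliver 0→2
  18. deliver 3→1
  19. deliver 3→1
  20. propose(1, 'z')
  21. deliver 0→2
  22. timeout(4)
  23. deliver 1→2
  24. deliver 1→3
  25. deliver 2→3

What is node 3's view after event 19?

1

1. timeout(1):  <1:prim v1 ->
2. deliver 1→0:  <0:back v1 ->
3. deliver 1→2:  <2:back v1 ->
4. deliver 1→3:  <3:back v1 ->
5. deliver 1→4:  <4:back v1 ->
6. propose(1,'q'):  nop
7. deliver 1→4:  <4:back v1 q>
8. deliver 4→1:  nop
9. deliver 1→2:  <2:back v1 q>
10. deliver 2→1:  <1:prim v1 q>
11. deliver 1→3:  <3:back v1 q>
12. deliver 3→1:  nop
13. deliver 1→0:  <0:back v1 q>
14. deliver 0→1:  nop
15. deliver 1→3:  nop
16. deliver 4→3:  nop
17. deliver 0→2:  nop
18. deliver 3→1:  nop
19. deliver 3→1:  nop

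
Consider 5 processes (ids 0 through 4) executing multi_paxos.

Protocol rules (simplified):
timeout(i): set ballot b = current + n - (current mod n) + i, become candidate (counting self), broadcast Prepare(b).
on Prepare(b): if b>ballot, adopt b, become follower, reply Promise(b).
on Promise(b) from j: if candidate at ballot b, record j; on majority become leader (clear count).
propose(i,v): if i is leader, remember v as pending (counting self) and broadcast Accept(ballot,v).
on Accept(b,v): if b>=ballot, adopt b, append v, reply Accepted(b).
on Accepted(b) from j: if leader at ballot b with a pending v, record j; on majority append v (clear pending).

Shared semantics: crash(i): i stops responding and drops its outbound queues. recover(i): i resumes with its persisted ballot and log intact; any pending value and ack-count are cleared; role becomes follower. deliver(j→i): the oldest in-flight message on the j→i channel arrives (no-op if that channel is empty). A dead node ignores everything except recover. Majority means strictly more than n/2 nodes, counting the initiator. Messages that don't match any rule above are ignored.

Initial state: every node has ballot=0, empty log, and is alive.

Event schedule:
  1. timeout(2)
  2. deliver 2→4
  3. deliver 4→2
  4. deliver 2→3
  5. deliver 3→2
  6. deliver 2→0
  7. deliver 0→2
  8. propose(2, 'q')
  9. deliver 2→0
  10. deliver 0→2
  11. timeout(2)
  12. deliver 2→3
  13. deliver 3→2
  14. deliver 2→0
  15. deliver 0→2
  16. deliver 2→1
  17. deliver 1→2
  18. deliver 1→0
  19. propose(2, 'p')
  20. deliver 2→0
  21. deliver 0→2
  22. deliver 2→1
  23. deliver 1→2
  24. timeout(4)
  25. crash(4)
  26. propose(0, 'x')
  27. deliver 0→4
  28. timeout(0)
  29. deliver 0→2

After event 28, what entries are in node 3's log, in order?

e1 timeout(2): 2[cand,b=7,-]
e2 deliver 2→4: 4[foll,b=7,-]
e3 deliver 4→2: ·
e4 deliver 2→3: 3[foll,b=7,-]
e5 deliver 3→2: 2[lead,b=7,-]
e6 deliver 2→0: 0[foll,b=7,-]
e7 deliver 0→2: ·
e8 propose(2,'q'): ·
e9 deliver 2→0: 0[foll,b=7,q]
e10 deliver 0→2: ·
e11 timeout(2): 2[cand,b=12,-]
e12 deliver 2→3: 3[foll,b=7,q]
e13 deliver 3→2: ·
e14 deliver 2→0: 0[foll,b=12,q]
e15 deliver 0→2: ·
e16 deliver 2→1: 1[foll,b=7,-]
e17 deliver 1→2: ·
e18 deliver 1→0: ·
e19 propose(2,'p'): ·
e20 deliver 2→0: ·
e21 deliver 0→2: ·
e22 deliver 2→1: 1[foll,b=7,q]
e23 deliver 1→2: ·
e24 timeout(4): 4[cand,b=14,-]
e25 crash(4): 4[✗cand,b=14,-]
e26 propose(0,'x'): ·
e27 deliver 0→4: ·
e28 timeout(0): 0[cand,b=15,q]

q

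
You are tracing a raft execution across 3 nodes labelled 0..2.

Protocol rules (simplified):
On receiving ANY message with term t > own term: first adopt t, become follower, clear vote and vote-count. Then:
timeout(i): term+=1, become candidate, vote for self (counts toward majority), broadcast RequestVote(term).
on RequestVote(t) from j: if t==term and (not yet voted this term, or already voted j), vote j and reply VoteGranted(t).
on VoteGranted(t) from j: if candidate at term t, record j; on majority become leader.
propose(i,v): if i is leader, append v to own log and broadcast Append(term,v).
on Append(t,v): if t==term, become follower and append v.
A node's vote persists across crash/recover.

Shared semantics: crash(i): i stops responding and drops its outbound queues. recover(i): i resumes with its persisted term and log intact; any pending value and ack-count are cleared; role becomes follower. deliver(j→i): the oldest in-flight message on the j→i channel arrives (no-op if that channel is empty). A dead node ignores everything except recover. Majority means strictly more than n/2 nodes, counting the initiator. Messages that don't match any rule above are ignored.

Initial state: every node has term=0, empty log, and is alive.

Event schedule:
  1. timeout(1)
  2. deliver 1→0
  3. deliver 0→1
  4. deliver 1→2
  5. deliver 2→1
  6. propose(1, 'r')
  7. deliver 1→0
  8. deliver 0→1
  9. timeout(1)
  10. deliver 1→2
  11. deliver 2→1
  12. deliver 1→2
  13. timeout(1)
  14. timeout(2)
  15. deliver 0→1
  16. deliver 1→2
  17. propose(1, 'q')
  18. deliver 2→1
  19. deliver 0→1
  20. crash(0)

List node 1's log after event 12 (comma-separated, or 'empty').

[1] timeout(1) → N1(cand t1 [-])
[2] deliver 1→0 → N0(foll t1 [-])
[3] deliver 0→1 → N1(lead t1 [-])
[4] deliver 1→2 → N2(foll t1 [-])
[5] deliver 2→1 → ∅
[6] propose(1,'r') → N1(lead t1 [r])
[7] deliver 1→0 → N0(foll t1 [r])
[8] deliver 0→1 → ∅
[9] timeout(1) → N1(cand t2 [r])
[10] deliver 1→2 → N2(foll t1 [r])
[11] deliver 2→1 → ∅
[12] deliver 1→2 → N2(foll t2 [r])

r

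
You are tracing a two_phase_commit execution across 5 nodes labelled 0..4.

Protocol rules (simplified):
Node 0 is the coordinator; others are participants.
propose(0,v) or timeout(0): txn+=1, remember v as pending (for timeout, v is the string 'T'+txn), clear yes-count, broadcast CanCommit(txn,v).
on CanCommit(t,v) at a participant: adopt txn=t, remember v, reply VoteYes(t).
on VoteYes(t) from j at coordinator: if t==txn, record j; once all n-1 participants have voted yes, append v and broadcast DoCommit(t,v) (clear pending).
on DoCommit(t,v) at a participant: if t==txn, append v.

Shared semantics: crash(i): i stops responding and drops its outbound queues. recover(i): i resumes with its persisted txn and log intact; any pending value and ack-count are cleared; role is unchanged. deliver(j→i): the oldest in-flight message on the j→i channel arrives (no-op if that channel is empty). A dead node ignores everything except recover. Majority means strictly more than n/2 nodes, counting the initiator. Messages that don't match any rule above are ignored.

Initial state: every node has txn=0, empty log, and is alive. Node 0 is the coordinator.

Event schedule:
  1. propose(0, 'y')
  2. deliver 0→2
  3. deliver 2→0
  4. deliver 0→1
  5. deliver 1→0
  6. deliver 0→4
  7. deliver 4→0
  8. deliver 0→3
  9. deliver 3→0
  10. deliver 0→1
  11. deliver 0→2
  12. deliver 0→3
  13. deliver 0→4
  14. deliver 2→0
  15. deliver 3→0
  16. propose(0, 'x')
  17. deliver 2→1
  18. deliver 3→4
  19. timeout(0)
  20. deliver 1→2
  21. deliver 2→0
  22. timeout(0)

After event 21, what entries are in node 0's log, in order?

[1] propose(0,'y') → N0(coor t1 [-])
[2] deliver 0→2 → N2(part t1 [-])
[3] deliver 2→0 → ∅
[4] deliver 0→1 → N1(part t1 [-])
[5] deliver 1→0 → ∅
[6] deliver 0→4 → N4(part t1 [-])
[7] deliver 4→0 → ∅
[8] deliver 0→3 → N3(part t1 [-])
[9] deliver 3→0 → N0(coor t1 [y])
[10] deliver 0→1 → N1(part t1 [y])
[11] deliver 0→2 → N2(part t1 [y])
[12] deliver 0→3 → N3(part t1 [y])
[13] deliver 0→4 → N4(part t1 [y])
[14] deliver 2→0 → ∅
[15] deliver 3→0 → ∅
[16] propose(0,'x') → N0(coor t2 [y])
[17] deliver 2→1 → ∅
[18] deliver 3→4 → ∅
[19] timeout(0) → N0(coor t3 [y])
[20] deliver 1→2 → ∅
[21] deliver 2→0 → ∅

y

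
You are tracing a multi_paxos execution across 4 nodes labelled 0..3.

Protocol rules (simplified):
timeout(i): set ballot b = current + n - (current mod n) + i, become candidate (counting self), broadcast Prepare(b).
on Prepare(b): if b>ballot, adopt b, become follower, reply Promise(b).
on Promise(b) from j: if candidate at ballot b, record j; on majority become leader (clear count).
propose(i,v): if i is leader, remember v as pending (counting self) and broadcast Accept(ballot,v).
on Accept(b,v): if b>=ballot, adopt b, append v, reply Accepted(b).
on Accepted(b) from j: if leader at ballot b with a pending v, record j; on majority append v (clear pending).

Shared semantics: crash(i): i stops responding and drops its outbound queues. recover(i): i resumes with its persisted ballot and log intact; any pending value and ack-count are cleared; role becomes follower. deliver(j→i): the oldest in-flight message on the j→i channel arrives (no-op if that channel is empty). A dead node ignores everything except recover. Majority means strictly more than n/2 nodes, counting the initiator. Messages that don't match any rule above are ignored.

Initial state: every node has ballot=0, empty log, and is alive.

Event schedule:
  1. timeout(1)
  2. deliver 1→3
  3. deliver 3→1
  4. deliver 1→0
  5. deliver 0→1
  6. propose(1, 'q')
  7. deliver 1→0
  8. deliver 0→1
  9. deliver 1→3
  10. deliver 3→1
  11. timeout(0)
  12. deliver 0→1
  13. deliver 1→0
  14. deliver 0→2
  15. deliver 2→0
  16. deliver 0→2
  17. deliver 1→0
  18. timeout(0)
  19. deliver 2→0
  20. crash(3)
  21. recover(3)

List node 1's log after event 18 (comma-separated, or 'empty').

q

step 1 timeout(1): 1={cand,b=5,log=-}
step 2 deliver 1→3: 3={foll,b=5,log=-}
step 3 deliver 3→1: —
step 4 deliver 1→0: 0={foll,b=5,log=-}
step 5 deliver 0→1: 1={lead,b=5,log=-}
step 6 propose(1,'q'): —
step 7 deliver 1→0: 0={foll,b=5,log=q}
step 8 deliver 0→1: —
step 9 deliver 1→3: 3={foll,b=5,log=q}
step 10 deliver 3→1: 1={lead,b=5,log=q}
step 11 timeout(0): 0={cand,b=8,log=q}
step 12 deliver 0→1: 1={foll,b=8,log=q}
step 13 deliver 1→0: —
step 14 deliver 0→2: 2={foll,b=8,log=-}
step 15 deliver 2→0: 0={lead,b=8,log=q}
step 16 deliver 0→2: —
step 17 deliver 1→0: —
step 18 timeout(0): 0={cand,b=12,log=q}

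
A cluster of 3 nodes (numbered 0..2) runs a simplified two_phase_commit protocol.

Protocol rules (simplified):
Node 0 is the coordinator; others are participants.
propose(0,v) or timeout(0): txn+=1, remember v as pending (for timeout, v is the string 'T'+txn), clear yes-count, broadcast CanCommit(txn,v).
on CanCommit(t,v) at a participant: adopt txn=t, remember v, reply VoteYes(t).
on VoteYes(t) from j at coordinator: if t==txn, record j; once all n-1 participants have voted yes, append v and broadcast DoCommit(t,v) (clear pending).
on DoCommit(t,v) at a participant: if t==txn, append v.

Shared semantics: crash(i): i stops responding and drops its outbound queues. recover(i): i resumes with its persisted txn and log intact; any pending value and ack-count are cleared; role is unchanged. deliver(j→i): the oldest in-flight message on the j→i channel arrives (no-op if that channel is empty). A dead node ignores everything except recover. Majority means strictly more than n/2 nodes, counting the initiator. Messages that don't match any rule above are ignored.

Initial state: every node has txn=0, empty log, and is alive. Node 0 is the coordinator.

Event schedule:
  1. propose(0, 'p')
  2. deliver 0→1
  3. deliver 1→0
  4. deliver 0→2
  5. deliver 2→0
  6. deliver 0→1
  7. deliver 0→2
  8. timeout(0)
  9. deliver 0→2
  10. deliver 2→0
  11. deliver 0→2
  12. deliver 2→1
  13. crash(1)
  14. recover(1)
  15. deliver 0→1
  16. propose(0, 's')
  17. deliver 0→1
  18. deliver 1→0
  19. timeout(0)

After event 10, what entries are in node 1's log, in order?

step 1 propose(0,'p'): 0={coor,t=1,log=-}
step 2 deliver 0→1: 1={part,t=1,log=-}
step 3 deliver 1→0: —
step 4 deliver 0→2: 2={part,t=1,log=-}
step 5 deliver 2→0: 0={coor,t=1,log=p}
step 6 deliver 0→1: 1={part,t=1,log=p}
step 7 deliver 0→2: 2={part,t=1,log=p}
step 8 timeout(0): 0={coor,t=2,log=p}
step 9 deliver 0→2: 2={part,t=2,log=p}
step 10 deliver 2→0: —

p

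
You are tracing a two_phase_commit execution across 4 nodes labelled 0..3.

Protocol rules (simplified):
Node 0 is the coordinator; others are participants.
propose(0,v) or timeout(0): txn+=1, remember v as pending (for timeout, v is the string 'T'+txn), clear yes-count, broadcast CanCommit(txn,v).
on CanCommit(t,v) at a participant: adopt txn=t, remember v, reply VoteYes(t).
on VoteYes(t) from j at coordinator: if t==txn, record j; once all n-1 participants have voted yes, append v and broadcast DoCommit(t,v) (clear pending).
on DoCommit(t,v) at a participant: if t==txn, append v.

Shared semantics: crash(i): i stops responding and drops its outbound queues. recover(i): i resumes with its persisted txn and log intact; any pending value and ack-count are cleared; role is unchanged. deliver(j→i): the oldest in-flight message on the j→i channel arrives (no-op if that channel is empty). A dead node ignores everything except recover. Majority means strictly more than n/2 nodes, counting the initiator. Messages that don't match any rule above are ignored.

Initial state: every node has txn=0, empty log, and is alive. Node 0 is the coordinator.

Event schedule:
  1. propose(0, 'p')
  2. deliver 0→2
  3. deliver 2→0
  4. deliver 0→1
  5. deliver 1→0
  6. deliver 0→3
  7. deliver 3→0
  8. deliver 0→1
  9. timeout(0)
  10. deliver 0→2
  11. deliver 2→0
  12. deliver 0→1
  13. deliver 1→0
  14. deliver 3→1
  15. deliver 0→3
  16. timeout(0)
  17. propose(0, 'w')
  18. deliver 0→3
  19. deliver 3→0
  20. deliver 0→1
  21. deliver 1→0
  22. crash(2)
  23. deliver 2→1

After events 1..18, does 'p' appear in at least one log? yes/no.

yes

step 1 propose(0,'p'): 0={coor,t=1,log=-}
step 2 deliver 0→2: 2={part,t=1,log=-}
step 3 deliver 2→0: —
step 4 deliver 0→1: 1={part,t=1,log=-}
step 5 deliver 1→0: —
step 6 deliver 0→3: 3={part,t=1,log=-}
step 7 deliver 3→0: 0={coor,t=1,log=p}
step 8 deliver 0→1: 1={part,t=1,log=p}
step 9 timeout(0): 0={coor,t=2,log=p}
step 10 deliver 0→2: 2={part,t=1,log=p}
step 11 deliver 2→0: —
step 12 deliver 0→1: 1={part,t=2,log=p}
step 13 deliver 1→0: —
step 14 deliver 3→1: —
step 15 deliver 0→3: 3={part,t=1,log=p}
step 16 timeout(0): 0={coor,t=3,log=p}
step 17 propose(0,'w'): 0={coor,t=4,log=p}
step 18 deliver 0→3: 3={part,t=2,log=p}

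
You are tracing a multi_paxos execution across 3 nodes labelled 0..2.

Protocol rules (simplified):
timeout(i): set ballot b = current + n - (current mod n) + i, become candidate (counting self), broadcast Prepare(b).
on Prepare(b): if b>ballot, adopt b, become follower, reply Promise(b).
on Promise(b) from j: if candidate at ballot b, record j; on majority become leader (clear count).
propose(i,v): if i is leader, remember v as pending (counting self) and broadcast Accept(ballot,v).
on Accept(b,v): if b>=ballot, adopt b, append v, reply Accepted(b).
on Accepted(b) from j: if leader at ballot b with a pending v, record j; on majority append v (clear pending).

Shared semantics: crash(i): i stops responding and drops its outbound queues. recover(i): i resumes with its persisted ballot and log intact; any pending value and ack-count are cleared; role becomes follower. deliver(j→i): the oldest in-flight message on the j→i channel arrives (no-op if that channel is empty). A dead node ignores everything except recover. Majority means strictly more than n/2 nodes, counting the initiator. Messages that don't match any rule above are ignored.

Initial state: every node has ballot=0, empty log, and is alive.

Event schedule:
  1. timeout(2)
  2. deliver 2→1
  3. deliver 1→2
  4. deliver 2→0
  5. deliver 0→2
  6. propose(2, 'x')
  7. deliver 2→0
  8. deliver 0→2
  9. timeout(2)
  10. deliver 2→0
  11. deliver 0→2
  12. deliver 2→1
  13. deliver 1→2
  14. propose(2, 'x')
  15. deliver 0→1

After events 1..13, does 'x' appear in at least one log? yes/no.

e1 timeout(2): 2[cand,b=5,-]
e2 deliver 2→1: 1[foll,b=5,-]
e3 deliver 1→2: 2[lead,b=5,-]
e4 deliver 2→0: 0[foll,b=5,-]
e5 deliver 0→2: ·
e6 propose(2,'x'): ·
e7 deliver 2→0: 0[foll,b=5,x]
e8 deliver 0→2: 2[lead,b=5,x]
e9 timeout(2): 2[cand,b=8,x]
e10 deliver 2→0: 0[foll,b=8,x]
e11 deliver 0→2: 2[lead,b=8,x]
e12 deliver 2→1: 1[foll,b=5,x]
e13 deliver 1→2: ·

yes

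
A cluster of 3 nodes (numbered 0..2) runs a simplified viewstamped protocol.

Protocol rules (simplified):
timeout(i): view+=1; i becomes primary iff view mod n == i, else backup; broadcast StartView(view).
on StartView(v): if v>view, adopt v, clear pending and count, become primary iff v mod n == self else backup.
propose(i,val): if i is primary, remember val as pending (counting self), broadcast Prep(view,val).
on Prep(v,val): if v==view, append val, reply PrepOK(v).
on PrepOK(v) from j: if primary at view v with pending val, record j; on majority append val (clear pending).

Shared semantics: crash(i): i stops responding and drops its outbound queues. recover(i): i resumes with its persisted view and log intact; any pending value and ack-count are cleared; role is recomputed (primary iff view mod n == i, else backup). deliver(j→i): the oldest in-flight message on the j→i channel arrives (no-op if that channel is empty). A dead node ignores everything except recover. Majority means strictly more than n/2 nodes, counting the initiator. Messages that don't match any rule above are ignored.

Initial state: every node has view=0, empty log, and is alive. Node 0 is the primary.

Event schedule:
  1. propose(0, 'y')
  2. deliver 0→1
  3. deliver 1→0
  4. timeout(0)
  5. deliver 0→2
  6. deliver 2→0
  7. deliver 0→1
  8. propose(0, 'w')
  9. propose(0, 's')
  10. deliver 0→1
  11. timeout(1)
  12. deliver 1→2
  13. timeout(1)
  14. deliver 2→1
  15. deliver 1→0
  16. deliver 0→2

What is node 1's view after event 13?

step 1 propose(0,'y'): —
step 2 deliver 0→1: 1={back,v=0,log=y}
step 3 deliver 1→0: 0={prim,v=0,log=y}
step 4 timeout(0): 0={back,v=1,log=y}
step 5 deliver 0→2: 2={back,v=0,log=y}
step 6 deliver 2→0: —
step 7 deliver 0→1: 1={prim,v=1,log=y}
step 8 propose(0,'w'): —
step 9 propose(0,'s'): —
step 10 deliver 0→1: —
step 11 timeout(1): 1={back,v=2,log=y}
step 12 deliver 1→2: 2={prim,v=2,log=y}
step 13 timeout(1): 1={back,v=3,log=y}

3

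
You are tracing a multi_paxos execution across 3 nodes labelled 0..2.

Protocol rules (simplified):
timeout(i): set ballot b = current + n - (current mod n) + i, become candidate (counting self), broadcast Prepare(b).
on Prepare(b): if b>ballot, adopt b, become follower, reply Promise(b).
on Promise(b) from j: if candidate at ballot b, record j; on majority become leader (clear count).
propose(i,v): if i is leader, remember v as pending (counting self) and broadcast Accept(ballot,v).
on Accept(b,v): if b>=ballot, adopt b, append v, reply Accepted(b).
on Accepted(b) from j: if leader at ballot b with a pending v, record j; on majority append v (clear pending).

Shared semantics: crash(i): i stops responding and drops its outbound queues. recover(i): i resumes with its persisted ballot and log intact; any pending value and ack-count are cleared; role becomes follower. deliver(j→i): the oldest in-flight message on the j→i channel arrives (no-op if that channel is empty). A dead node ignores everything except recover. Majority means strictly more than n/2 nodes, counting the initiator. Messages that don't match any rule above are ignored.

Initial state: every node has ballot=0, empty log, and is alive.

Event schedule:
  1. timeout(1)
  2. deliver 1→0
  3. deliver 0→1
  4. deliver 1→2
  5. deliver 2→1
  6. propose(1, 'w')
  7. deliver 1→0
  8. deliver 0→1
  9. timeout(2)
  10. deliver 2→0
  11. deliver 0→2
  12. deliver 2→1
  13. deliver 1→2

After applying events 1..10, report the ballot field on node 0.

8

step 1 timeout(1): 1={cand,b=4,log=-}
step 2 deliver 1→0: 0={foll,b=4,log=-}
step 3 deliver 0→1: 1={lead,b=4,log=-}
step 4 deliver 1→2: 2={foll,b=4,log=-}
step 5 deliver 2→1: —
step 6 propose(1,'w'): —
step 7 deliver 1→0: 0={foll,b=4,log=w}
step 8 deliver 0→1: 1={lead,b=4,log=w}
step 9 timeout(2): 2={cand,b=8,log=-}
step 10 deliver 2→0: 0={foll,b=8,log=w}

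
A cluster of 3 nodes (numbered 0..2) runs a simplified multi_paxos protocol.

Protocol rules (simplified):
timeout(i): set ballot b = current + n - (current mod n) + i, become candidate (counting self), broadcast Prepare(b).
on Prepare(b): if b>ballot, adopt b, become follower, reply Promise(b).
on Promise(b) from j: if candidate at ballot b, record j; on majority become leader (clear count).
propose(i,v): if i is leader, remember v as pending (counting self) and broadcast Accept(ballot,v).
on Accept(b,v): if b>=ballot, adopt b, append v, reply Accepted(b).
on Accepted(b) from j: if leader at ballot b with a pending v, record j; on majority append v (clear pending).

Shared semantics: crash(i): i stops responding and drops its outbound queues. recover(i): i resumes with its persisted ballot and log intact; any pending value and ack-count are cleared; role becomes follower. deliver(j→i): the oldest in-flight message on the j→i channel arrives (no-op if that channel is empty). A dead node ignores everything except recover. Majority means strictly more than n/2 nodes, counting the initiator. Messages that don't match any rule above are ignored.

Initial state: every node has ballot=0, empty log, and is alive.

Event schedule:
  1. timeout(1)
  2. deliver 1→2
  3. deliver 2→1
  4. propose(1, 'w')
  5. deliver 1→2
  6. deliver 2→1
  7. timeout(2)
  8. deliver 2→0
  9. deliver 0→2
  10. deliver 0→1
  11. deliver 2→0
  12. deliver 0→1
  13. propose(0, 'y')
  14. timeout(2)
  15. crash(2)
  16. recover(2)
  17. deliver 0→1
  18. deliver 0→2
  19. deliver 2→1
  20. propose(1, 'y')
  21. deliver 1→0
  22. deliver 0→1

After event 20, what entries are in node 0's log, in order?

e1 timeout(1): 1[cand,b=4,-]
e2 deliver 1→2: 2[foll,b=4,-]
e3 deliver 2→1: 1[lead,b=4,-]
e4 propose(1,'w'): ·
e5 deliver 1→2: 2[foll,b=4,w]
e6 deliver 2→1: 1[lead,b=4,w]
e7 timeout(2): 2[cand,b=8,w]
e8 deliver 2→0: 0[foll,b=8,-]
e9 deliver 0→2: 2[lead,b=8,w]
e10 deliver 0→1: ·
e11 deliver 2→0: ·
e12 deliver 0→1: ·
e13 propose(0,'y'): ·
e14 timeout(2): 2[cand,b=11,w]
e15 crash(2): 2[✗cand,b=11,w]
e16 recover(2): 2[foll,b=11,w]
e17 deliver 0→1: ·
e18 deliver 0→2: ·
e19 deliver 2→1: ·
e20 propose(1,'y'): ·

empty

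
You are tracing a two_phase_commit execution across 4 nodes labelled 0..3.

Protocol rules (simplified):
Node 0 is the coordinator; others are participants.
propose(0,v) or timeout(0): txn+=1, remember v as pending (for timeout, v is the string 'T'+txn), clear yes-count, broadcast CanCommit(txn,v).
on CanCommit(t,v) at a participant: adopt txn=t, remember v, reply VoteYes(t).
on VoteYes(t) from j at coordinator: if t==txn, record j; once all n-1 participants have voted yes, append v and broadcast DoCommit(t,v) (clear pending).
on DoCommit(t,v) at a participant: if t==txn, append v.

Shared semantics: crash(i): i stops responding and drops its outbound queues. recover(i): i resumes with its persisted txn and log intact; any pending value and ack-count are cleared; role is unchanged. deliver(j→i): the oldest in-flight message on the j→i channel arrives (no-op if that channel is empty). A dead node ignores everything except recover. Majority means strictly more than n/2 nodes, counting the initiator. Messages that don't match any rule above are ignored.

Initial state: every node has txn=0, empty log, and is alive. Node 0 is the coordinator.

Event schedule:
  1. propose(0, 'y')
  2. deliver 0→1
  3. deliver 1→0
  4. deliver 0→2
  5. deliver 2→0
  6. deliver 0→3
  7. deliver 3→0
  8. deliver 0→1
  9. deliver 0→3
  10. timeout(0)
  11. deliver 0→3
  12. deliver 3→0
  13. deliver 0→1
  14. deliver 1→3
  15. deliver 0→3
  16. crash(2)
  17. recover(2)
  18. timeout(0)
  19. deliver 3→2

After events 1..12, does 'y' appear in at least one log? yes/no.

yes

after 1 — propose(0,'y'): n0:coor/t1/[-]
after 2 — deliver 0→1: n1:part/t1/[-]
after 3 — deliver 1→0: ·
after 4 — deliver 0→2: n2:part/t1/[-]
after 5 — deliver 2→0: ·
after 6 — deliver 0→3: n3:part/t1/[-]
after 7 — deliver 3→0: n0:coor/t1/[y]
after 8 — deliver 0→1: n1:part/t1/[y]
after 9 — deliver 0→3: n3:part/t1/[y]
after 10 — timeout(0): n0:coor/t2/[y]
after 11 — deliver 0→3: n3:part/t2/[y]
after 12 — deliver 3→0: ·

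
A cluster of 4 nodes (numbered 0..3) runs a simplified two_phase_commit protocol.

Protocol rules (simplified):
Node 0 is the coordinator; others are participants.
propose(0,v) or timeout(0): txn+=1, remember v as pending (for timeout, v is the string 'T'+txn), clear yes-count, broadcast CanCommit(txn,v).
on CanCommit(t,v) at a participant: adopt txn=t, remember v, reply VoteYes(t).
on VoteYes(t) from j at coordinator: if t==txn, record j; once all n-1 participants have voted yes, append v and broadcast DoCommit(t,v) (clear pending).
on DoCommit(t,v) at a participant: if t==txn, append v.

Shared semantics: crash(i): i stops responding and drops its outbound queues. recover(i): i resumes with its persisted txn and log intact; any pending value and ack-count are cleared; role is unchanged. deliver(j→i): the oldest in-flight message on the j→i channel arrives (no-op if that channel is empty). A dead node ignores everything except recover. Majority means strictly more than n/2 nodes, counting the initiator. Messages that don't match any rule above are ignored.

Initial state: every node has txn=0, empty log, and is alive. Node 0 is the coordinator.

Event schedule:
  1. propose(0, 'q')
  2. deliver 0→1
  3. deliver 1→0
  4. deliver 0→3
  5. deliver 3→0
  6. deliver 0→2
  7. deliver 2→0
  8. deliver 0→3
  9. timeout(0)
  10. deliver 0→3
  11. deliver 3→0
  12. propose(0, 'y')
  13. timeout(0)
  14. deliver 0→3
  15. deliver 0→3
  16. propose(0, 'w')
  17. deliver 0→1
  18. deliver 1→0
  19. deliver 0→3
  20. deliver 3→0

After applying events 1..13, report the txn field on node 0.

4

e1 propose(0,'q'): 0[coor,t=1,-]
e2 deliver 0→1: 1[part,t=1,-]
e3 deliver 1→0: ·
e4 deliver 0→3: 3[part,t=1,-]
e5 deliver 3→0: ·
e6 deliver 0→2: 2[part,t=1,-]
e7 deliver 2→0: 0[coor,t=1,q]
e8 deliver 0→3: 3[part,t=1,q]
e9 timeout(0): 0[coor,t=2,q]
e10 deliver 0→3: 3[part,t=2,q]
e11 deliver 3→0: ·
e12 propose(0,'y'): 0[coor,t=3,q]
e13 timeout(0): 0[coor,t=4,q]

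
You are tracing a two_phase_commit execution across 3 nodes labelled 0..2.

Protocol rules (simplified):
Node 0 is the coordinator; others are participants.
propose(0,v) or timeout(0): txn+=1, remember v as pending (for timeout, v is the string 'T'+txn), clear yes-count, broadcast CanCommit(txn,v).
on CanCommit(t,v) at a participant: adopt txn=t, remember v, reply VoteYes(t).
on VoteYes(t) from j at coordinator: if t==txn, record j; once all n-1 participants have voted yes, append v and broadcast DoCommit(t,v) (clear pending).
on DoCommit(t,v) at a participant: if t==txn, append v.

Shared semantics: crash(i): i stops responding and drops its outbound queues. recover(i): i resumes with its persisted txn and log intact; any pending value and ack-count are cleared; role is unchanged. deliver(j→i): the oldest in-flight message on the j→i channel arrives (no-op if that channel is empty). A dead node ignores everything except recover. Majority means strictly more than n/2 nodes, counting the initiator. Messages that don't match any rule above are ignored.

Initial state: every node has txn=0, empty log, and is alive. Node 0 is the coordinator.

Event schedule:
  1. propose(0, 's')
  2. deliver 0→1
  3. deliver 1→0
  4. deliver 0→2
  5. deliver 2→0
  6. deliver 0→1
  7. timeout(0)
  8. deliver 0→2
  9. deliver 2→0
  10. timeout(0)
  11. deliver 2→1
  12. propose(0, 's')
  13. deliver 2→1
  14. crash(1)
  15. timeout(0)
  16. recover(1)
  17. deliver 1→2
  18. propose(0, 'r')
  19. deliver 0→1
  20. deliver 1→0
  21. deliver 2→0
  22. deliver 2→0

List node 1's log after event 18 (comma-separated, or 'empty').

s

1. propose(0,'s'):  <0:coor t1 ->
2. deliver 0→1:  <1:part t1 ->
3. deliver 1→0:  nop
4. deliver 0→2:  <2:part t1 ->
5. deliver 2→0:  <0:coor t1 s>
6. deliver 0→1:  <1:part t1 s>
7. timeout(0):  <0:coor t2 s>
8. deliver 0→2:  <2:part t1 s>
9. deliver 2→0:  nop
10. timeout(0):  <0:coor t3 s>
11. deliver 2→1:  nop
12. propose(0,'s'):  <0:coor t4 s>
13. deliver 2→1:  nop
14. crash(1):  <1:✗part t1 s>
15. timeout(0):  <0:coor t5 s>
16. recover(1):  <1:part t1 s>
17. deliver 1→2:  nop
18. propose(0,'r'):  <0:coor t6 s>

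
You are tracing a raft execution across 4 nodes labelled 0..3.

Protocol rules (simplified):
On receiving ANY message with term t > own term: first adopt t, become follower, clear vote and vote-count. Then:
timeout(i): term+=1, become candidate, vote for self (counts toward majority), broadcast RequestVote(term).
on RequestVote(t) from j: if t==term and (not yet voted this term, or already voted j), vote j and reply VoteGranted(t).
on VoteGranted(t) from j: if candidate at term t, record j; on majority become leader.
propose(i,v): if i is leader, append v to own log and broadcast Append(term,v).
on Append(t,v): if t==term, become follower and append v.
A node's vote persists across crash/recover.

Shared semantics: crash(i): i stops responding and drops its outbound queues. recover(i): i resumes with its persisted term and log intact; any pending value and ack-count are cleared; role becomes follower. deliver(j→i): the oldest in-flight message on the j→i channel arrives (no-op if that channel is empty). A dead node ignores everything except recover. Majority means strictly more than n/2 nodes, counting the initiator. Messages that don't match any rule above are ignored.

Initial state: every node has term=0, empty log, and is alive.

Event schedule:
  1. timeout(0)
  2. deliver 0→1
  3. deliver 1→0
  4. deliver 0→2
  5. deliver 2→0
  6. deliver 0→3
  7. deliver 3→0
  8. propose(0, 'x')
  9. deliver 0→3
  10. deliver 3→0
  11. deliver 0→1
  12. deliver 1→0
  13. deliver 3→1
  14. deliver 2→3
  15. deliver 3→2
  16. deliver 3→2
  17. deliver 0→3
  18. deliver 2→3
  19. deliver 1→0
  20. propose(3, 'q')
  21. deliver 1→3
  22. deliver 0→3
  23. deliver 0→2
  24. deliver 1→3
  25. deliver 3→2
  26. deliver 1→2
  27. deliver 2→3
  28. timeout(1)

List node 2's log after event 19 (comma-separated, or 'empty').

empty

after 1 — timeout(0): n0:cand/t1/[-]
after 2 — deliver 0→1: n1:foll/t1/[-]
after 3 — deliver 1→0: ·
after 4 — deliver 0→2: n2:foll/t1/[-]
after 5 — deliver 2→0: n0:lead/t1/[-]
after 6 — deliver 0→3: n3:foll/t1/[-]
after 7 — deliver 3→0: ·
after 8 — propose(0,'x'): n0:lead/t1/[x]
after 9 — deliver 0→3: n3:foll/t1/[x]
after 10 — deliver 3→0: ·
after 11 — deliver 0→1: n1:foll/t1/[x]
after 12 — deliver 1→0: ·
after 13 — deliver 3→1: ·
after 14 — deliver 2→3: ·
after 15 — deliver 3→2: ·
after 16 — deliver 3→2: ·
after 17 — deliver 0→3: ·
after 18 — deliver 2→3: ·
after 19 — deliver 1→0: ·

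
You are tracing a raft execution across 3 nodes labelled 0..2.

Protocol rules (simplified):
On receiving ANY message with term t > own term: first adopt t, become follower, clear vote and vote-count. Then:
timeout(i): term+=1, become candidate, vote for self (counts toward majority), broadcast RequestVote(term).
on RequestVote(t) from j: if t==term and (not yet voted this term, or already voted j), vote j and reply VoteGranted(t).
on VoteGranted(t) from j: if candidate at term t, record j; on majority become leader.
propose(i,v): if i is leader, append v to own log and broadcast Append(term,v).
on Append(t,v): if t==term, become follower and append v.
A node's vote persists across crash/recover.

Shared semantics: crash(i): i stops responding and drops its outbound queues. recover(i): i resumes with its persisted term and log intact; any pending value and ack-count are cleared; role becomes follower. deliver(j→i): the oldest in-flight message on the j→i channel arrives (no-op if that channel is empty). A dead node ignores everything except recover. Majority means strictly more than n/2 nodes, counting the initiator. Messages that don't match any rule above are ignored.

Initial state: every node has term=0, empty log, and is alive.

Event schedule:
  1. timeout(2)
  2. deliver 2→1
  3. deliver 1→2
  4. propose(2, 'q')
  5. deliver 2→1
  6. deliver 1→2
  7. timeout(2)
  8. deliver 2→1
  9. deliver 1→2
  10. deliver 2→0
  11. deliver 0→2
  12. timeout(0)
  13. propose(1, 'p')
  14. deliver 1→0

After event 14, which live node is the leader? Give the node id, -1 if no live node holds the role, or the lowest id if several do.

2

1. timeout(2):  <2:cand t1 ->
2. deliver 2→1:  <1:foll t1 ->
3. deliver 1→2:  <2:lead t1 ->
4. propose(2,'q'):  <2:lead t1 q>
5. deliver 2→1:  <1:foll t1 q>
6. deliver 1→2:  nop
7. timeout(2):  <2:cand t2 q>
8. deliver 2→1:  <1:foll t2 q>
9. deliver 1→2:  <2:lead t2 q>
10. deliver 2→0:  <0:foll t1 ->
11. deliver 0→2:  nop
12. timeout(0):  <0:cand t2 ->
13. propose(1,'p'):  nop
14. deliver 1→0:  nop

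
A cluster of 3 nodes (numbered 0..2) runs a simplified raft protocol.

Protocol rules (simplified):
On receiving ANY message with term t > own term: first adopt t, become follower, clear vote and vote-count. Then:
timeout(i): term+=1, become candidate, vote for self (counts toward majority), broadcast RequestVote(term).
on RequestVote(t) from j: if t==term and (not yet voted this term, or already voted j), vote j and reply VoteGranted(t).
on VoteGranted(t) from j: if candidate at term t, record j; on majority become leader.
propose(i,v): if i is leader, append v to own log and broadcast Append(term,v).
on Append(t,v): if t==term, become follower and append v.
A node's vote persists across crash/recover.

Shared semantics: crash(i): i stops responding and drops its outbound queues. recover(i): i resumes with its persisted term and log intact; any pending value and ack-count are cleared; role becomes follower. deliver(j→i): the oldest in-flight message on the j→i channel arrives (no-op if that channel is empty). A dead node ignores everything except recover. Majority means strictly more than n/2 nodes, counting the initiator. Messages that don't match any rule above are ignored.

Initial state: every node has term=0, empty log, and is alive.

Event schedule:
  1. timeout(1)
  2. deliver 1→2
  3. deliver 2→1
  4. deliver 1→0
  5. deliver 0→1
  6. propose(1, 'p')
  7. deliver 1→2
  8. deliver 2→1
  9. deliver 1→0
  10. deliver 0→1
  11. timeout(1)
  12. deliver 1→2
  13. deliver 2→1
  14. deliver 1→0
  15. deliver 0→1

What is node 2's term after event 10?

1

e1 timeout(1): 1[cand,t=1,-]
e2 deliver 1→2: 2[foll,t=1,-]
e3 deliver 2→1: 1[lead,t=1,-]
e4 deliver 1→0: 0[foll,t=1,-]
e5 deliver 0→1: ·
e6 propose(1,'p'): 1[lead,t=1,p]
e7 deliver 1→2: 2[foll,t=1,p]
e8 deliver 2→1: ·
e9 deliver 1→0: 0[foll,t=1,p]
e10 deliver 0→1: ·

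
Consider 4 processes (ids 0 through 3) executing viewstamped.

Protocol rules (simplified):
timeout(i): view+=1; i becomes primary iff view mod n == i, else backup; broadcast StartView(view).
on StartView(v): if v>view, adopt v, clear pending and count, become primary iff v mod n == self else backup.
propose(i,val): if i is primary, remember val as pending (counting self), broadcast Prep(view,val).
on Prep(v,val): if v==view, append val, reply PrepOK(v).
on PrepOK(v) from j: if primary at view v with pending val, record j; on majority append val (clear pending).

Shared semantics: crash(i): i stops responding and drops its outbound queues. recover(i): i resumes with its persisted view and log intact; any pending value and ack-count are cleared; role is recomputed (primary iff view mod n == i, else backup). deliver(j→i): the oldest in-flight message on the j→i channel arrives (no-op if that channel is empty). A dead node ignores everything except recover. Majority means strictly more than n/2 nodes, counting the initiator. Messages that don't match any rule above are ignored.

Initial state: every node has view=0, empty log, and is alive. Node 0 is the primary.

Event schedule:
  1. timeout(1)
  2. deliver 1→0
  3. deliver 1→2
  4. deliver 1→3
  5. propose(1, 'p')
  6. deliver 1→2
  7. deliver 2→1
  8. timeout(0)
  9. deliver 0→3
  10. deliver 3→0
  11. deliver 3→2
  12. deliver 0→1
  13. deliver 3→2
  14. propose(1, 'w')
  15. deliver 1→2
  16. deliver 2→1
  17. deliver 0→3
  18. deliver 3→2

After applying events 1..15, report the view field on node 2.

1

e1 timeout(1): 1[prim,v=1,-]
e2 deliver 1→0: 0[back,v=1,-]
e3 deliver 1→2: 2[back,v=1,-]
e4 deliver 1→3: 3[back,v=1,-]
e5 propose(1,'p'): ·
e6 deliver 1→2: 2[back,v=1,p]
e7 deliver 2→1: ·
e8 timeout(0): 0[back,v=2,-]
e9 deliver 0→3: 3[back,v=2,-]
e10 deliver 3→0: ·
e11 deliver 3→2: ·
e12 deliver 0→1: 1[back,v=2,-]
e13 deliver 3→2: ·
e14 propose(1,'w'): ·
e15 deliver 1→2: ·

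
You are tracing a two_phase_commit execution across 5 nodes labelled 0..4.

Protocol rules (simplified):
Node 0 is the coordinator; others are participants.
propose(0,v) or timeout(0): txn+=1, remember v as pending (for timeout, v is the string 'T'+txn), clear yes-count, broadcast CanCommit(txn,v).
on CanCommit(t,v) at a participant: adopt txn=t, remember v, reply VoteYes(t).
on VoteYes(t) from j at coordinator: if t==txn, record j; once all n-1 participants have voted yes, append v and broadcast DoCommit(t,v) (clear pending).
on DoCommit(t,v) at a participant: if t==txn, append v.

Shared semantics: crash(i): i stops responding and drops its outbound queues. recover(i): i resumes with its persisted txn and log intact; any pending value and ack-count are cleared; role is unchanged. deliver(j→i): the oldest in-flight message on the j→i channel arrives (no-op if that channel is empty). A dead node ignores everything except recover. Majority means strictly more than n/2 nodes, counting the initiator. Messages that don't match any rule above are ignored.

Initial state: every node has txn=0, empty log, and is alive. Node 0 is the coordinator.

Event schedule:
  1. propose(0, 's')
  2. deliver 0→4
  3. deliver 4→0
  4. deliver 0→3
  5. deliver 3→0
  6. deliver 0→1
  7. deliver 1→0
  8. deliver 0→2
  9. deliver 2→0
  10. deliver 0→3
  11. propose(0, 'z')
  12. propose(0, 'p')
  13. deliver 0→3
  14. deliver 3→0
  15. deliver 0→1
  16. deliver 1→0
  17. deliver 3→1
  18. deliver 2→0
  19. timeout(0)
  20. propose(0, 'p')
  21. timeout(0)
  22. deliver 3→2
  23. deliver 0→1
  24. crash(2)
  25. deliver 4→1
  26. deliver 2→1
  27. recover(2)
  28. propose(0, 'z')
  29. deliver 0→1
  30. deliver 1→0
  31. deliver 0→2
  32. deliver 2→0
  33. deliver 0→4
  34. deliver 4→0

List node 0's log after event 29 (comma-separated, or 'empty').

s

step 1 propose(0,'s'): 0={coor,t=1,log=-}
step 2 deliver 0→4: 4={part,t=1,log=-}
step 3 deliver 4→0: —
step 4 deliver 0→3: 3={part,t=1,log=-}
step 5 deliver 3→0: —
step 6 deliver 0→1: 1={part,t=1,log=-}
step 7 deliver 1→0: —
step 8 deliver 0→2: 2={part,t=1,log=-}
step 9 deliver 2→0: 0={coor,t=1,log=s}
step 10 deliver 0→3: 3={part,t=1,log=s}
step 11 propose(0,'z'): 0={coor,t=2,log=s}
step 12 propose(0,'p'): 0={coor,t=3,log=s}
step 13 deliver 0→3: 3={part,t=2,log=s}
step 14 deliver 3→0: —
step 15 deliver 0→1: 1={part,t=1,log=s}
step 16 deliver 1→0: —
step 17 deliver 3→1: —
step 18 deliver 2→0: —
step 19 timeout(0): 0={coor,t=4,log=s}
step 20 propose(0,'p'): 0={coor,t=5,log=s}
step 21 timeout(0): 0={coor,t=6,log=s}
step 22 deliver 3→2: —
step 23 deliver 0→1: 1={part,t=2,log=s}
step 24 crash(2): 2={✗part,t=1,log=-}
step 25 deliver 4→1: —
step 26 deliver 2→1: —
step 27 recover(2): 2={part,t=1,log=-}
step 28 propose(0,'z'): 0={coor,t=7,log=s}
step 29 deliver 0→1: 1={part,t=3,log=s}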